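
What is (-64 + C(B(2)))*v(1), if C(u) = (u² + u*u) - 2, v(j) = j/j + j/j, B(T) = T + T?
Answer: -68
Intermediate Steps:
B(T) = 2*T
v(j) = 2 (v(j) = 1 + 1 = 2)
C(u) = -2 + 2*u² (C(u) = (u² + u²) - 2 = 2*u² - 2 = -2 + 2*u²)
(-64 + C(B(2)))*v(1) = (-64 + (-2 + 2*(2*2)²))*2 = (-64 + (-2 + 2*4²))*2 = (-64 + (-2 + 2*16))*2 = (-64 + (-2 + 32))*2 = (-64 + 30)*2 = -34*2 = -68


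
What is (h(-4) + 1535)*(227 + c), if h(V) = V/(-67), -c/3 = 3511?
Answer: -1059961794/67 ≈ -1.5820e+7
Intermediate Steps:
c = -10533 (c = -3*3511 = -10533)
h(V) = -V/67 (h(V) = V*(-1/67) = -V/67)
(h(-4) + 1535)*(227 + c) = (-1/67*(-4) + 1535)*(227 - 10533) = (4/67 + 1535)*(-10306) = (102849/67)*(-10306) = -1059961794/67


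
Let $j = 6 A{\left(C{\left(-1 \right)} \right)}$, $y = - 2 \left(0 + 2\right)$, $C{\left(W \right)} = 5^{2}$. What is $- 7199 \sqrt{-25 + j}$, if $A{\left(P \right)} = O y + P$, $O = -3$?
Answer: $- 7199 \sqrt{197} \approx -1.0104 \cdot 10^{5}$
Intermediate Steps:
$C{\left(W \right)} = 25$
$y = -4$ ($y = \left(-2\right) 2 = -4$)
$A{\left(P \right)} = 12 + P$ ($A{\left(P \right)} = \left(-3\right) \left(-4\right) + P = 12 + P$)
$j = 222$ ($j = 6 \left(12 + 25\right) = 6 \cdot 37 = 222$)
$- 7199 \sqrt{-25 + j} = - 7199 \sqrt{-25 + 222} = - 7199 \sqrt{197}$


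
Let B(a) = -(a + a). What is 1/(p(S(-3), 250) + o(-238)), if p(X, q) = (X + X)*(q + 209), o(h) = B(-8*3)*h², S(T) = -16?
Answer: 1/2704224 ≈ 3.6979e-7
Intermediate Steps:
B(a) = -2*a
o(h) = 48*h² (o(h) = (-(-16)*3)*h² = (-2*(-24))*h² = 48*h²)
p(X, q) = 2*X*(209 + q) (p(X, q) = (2*X)*(209 + q) = 2*X*(209 + q))
1/(p(S(-3), 250) + o(-238)) = 1/(2*(-16)*(209 + 250) + 48*(-238)²) = 1/(2*(-16)*459 + 48*56644) = 1/(-14688 + 2718912) = 1/2704224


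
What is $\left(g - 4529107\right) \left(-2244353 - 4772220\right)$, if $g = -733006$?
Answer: $36921999998749$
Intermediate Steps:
$\left(g - 4529107\right) \left(-2244353 - 4772220\right) = \left(-733006 - 4529107\right) \left(-2244353 - 4772220\right) = \left(-5262113\right) \left(-7016573\right) = 36921999998749$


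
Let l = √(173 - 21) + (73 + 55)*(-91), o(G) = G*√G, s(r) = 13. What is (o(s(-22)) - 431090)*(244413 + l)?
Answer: -(232765 + 2*√38)*(431090 - 13*√13) ≈ -1.0034e+11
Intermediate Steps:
o(G) = G^(3/2)
l = -11648 + 2*√38 (l = √152 + 128*(-91) = 2*√38 - 11648 = -11648 + 2*√38 ≈ -11636.)
(o(s(-22)) - 431090)*(244413 + l) = (13^(3/2) - 431090)*(244413 + (-11648 + 2*√38)) = (13*√13 - 431090)*(232765 + 2*√38) = (-431090 + 13*√13)*(232765 + 2*√38)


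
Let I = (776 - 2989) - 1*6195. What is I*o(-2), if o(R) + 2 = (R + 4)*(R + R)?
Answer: 84080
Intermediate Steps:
o(R) = -2 + 2*R*(4 + R) (o(R) = -2 + (R + 4)*(R + R) = -2 + (4 + R)*(2*R) = -2 + 2*R*(4 + R))
I = -8408 (I = -2213 - 6195 = -8408)
I*o(-2) = -8408*(-2 + 2*(-2)² + 8*(-2)) = -8408*(-2 + 2*4 - 16) = -8408*(-2 + 8 - 16) = -8408*(-10) = 84080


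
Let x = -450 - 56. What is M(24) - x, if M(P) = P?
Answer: 530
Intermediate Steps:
x = -506
M(24) - x = 24 - 1*(-506) = 24 + 506 = 530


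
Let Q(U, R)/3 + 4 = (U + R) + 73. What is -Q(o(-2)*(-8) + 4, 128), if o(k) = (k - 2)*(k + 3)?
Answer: -699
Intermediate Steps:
o(k) = (-2 + k)*(3 + k)
Q(U, R) = 207 + 3*R + 3*U (Q(U, R) = -12 + 3*((U + R) + 73) = -12 + 3*((R + U) + 73) = -12 + 3*(73 + R + U) = -12 + (219 + 3*R + 3*U) = 207 + 3*R + 3*U)
-Q(o(-2)*(-8) + 4, 128) = -(207 + 3*128 + 3*((-6 - 2 + (-2)**2)*(-8) + 4)) = -(207 + 384 + 3*((-6 - 2 + 4)*(-8) + 4)) = -(207 + 384 + 3*(-4*(-8) + 4)) = -(207 + 384 + 3*(32 + 4)) = -(207 + 384 + 3*36) = -(207 + 384 + 108) = -1*699 = -699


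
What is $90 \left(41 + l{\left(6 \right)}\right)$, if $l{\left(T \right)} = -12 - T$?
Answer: $2070$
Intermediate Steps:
$90 \left(41 + l{\left(6 \right)}\right) = 90 \left(41 - 18\right) = 90 \cdot 23 = 2070$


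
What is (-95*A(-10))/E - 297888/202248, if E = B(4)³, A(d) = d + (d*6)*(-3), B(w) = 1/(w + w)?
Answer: -69681190012/8427 ≈ -8.2688e+6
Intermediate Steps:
B(w) = 1/(2*w)
A(d) = -17*d (A(d) = d + (6*d)*(-3) = d - 18*d = -17*d)
E = 1/512 (E = ((½)/4)³ = ((½)*(¼))³ = (⅛)³ = 1/512 ≈ 0.0019531)
(-95*A(-10))/E - 297888/202248 = (-(-1615)*(-10))/(1/512) - 297888/202248 = -95*170*512 - 297888*1/202248 = -16150*512 - 12412/8427 = -8268800 - 12412/8427 = -69681190012/8427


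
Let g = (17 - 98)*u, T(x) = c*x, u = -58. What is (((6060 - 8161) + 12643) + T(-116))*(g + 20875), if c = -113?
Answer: 604801450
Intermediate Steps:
T(x) = -113*x
g = 4698 (g = (17 - 98)*(-58) = -81*(-58) = 4698)
(((6060 - 8161) + 12643) + T(-116))*(g + 20875) = (((6060 - 8161) + 12643) - 113*(-116))*(4698 + 20875) = ((-2101 + 12643) + 13108)*25573 = (10542 + 13108)*25573 = 23650*25573 = 604801450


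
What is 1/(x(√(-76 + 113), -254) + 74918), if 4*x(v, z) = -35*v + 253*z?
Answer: 26904/1583366365 + 4*√37/1583366365 ≈ 1.7007e-5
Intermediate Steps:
x(v, z) = -35*v/4 + 253*z/4 (x(v, z) = (-35*v + 253*z)/4 = -35*v/4 + 253*z/4)
1/(x(√(-76 + 113), -254) + 74918) = 1/((-35*√(-76 + 113)/4 + (253/4)*(-254)) + 74918) = 1/((-35*√37/4 - 32131/2) + 74918) = 1/((-32131/2 - 35*√37/4) + 74918) = 1/(117705/2 - 35*√37/4)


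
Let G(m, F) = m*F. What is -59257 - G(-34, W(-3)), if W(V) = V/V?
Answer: -59223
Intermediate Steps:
W(V) = 1
G(m, F) = F*m
-59257 - G(-34, W(-3)) = -59257 - (-34) = -59257 - 1*(-34) = -59257 + 34 = -59223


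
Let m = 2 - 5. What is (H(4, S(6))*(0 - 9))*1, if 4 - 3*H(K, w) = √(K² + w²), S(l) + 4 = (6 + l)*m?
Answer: -12 + 12*√101 ≈ 108.60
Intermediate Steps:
m = -3
S(l) = -22 - 3*l (S(l) = -4 + (6 + l)*(-3) = -4 + (-18 - 3*l) = -22 - 3*l)
H(K, w) = 4/3 - √(K² + w²)/3
(H(4, S(6))*(0 - 9))*1 = ((4/3 - √(4² + (-22 - 3*6)²)/3)*(0 - 9))*1 = ((4/3 - √(16 + (-22 - 18)²)/3)*(-9))*1 = ((4/3 - √(16 + (-40)²)/3)*(-9))*1 = ((4/3 - √(16 + 1600)/3)*(-9))*1 = ((4/3 - 4*√101/3)*(-9))*1 = (-12 + 12*√101)*1 = -12 + 12*√101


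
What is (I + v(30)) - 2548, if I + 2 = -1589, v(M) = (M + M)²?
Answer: -539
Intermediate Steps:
v(M) = 4*M² (v(M) = (2*M)² = 4*M²)
I = -1591 (I = -2 - 1589 = -1591)
(I + v(30)) - 2548 = (-1591 + 4*30²) - 2548 = (-1591 + 4*900) - 2548 = (-1591 + 3600) - 2548 = 2009 - 2548 = -539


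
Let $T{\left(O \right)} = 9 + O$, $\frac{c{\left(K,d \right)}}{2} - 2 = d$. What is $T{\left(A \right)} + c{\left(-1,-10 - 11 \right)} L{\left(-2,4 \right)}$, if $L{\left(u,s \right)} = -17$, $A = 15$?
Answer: $670$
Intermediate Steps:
$c{\left(K,d \right)} = 4 + 2 d$
$T{\left(A \right)} + c{\left(-1,-10 - 11 \right)} L{\left(-2,4 \right)} = \left(9 + 15\right) + \left(4 + 2 \left(-10 - 11\right)\right) \left(-17\right) = 24 + \left(4 + 2 \left(-10 - 11\right)\right) \left(-17\right) = 24 + \left(4 + 2 \left(-21\right)\right) \left(-17\right) = 24 + \left(4 - 42\right) \left(-17\right) = 24 - -646 = 24 + 646 = 670$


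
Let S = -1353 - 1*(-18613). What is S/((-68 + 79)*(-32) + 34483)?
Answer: 17260/34131 ≈ 0.50570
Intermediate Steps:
S = 17260 (S = -1353 + 18613 = 17260)
S/((-68 + 79)*(-32) + 34483) = 17260/((-68 + 79)*(-32) + 34483) = 17260/(11*(-32) + 34483) = 17260/(-352 + 34483) = 17260/34131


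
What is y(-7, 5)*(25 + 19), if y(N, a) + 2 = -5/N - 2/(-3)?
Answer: -572/21 ≈ -27.238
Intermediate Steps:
y(N, a) = -4/3 - 5/N (y(N, a) = -2 + (-5/N - 2/(-3)) = -2 + (-5/N - 2*(-⅓)) = -2 + (-5/N + ⅔) = -2 + (⅔ - 5/N) = -4/3 - 5/N)
y(-7, 5)*(25 + 19) = (-4/3 - 5/(-7))*(25 + 19) = (-4/3 - 5*(-⅐))*44 = (-4/3 + 5/7)*44 = -13/21*44 = -572/21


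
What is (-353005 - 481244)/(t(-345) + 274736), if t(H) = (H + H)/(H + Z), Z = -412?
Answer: -631526493/207975842 ≈ -3.0365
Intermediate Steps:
t(H) = 2*H/(-412 + H) (t(H) = (H + H)/(H - 412) = (2*H)/(-412 + H) = 2*H/(-412 + H))
(-353005 - 481244)/(t(-345) + 274736) = (-353005 - 481244)/(2*(-345)/(-412 - 345) + 274736) = -834249/(2*(-345)/(-757) + 274736) = -834249/(2*(-345)*(-1/757) + 274736) = -834249/(690/757 + 274736) = -834249/207975842/757 = -834249*757/207975842 = -631526493/207975842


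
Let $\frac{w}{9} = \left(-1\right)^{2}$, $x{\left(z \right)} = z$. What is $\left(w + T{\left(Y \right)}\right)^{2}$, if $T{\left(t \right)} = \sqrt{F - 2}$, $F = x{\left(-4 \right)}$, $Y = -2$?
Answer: $\left(9 + i \sqrt{6}\right)^{2} \approx 75.0 + 44.091 i$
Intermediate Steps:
$F = -4$
$T{\left(t \right)} = i \sqrt{6}$ ($T{\left(t \right)} = \sqrt{-4 - 2} = \sqrt{-6} = i \sqrt{6}$)
$w = 9$ ($w = 9 \left(-1\right)^{2} = 9 \cdot 1 = 9$)
$\left(w + T{\left(Y \right)}\right)^{2} = \left(9 + i \sqrt{6}\right)^{2}$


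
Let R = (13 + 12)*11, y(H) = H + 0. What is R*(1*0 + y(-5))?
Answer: -1375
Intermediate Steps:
y(H) = H
R = 275 (R = 25*11 = 275)
R*(1*0 + y(-5)) = 275*(1*0 - 5) = 275*(0 - 5) = 275*(-5) = -1375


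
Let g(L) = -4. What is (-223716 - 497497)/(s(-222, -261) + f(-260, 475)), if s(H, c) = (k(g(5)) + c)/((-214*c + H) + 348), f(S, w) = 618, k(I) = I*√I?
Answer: -279347332688643492/239368049630741 - 64597605984*I/239368049630741 ≈ -1167.0 - 0.00026987*I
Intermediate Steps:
k(I) = I^(3/2)
s(H, c) = (c - 8*I)/(348 + H - 214*c) (s(H, c) = ((-4)^(3/2) + c)/((-214*c + H) + 348) = (-8*I + c)/((H - 214*c) + 348) = (c - 8*I)/(348 + H - 214*c))
(-223716 - 497497)/(s(-222, -261) + f(-260, 475)) = (-223716 - 497497)/((-261 - 8*I)/(348 - 222 - 214*(-261)) + 618) = -721213/((-261 - 8*I)/(348 - 222 + 55854) + 618) = -721213/((-261 - 8*I)/55980 + 618) = -721213/((-29/6220 - 2*I/13995) + 618) = -721213*626752080*(3843931/6220 + 2*I/13995)/239368049630741 = -452021747873040*(3843931/6220 + 2*I/13995)/239368049630741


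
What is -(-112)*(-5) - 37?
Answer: -597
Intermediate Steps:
-(-112)*(-5) - 37 = -28*20 - 37 = -560 - 37 = -597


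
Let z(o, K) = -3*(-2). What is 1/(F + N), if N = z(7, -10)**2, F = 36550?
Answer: 1/36586 ≈ 2.7333e-5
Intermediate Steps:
z(o, K) = 6
N = 36 (N = 6**2 = 36)
1/(F + N) = 1/(36550 + 36) = 1/36586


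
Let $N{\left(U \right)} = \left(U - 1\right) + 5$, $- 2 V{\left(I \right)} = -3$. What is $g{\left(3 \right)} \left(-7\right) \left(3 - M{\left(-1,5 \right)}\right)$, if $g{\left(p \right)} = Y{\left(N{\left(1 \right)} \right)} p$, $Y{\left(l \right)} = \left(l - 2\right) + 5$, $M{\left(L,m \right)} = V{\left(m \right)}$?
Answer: $-252$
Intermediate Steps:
$V{\left(I \right)} = \frac{3}{2}$ ($V{\left(I \right)} = \left(- \frac{1}{2}\right) \left(-3\right) = \frac{3}{2}$)
$N{\left(U \right)} = 4 + U$ ($N{\left(U \right)} = \left(-1 + U\right) + 5 = 4 + U$)
$M{\left(L,m \right)} = \frac{3}{2}$
$Y{\left(l \right)} = 3 + l$ ($Y{\left(l \right)} = \left(-2 + l\right) + 5 = 3 + l$)
$g{\left(p \right)} = 8 p$ ($g{\left(p \right)} = \left(3 + \left(4 + 1\right)\right) p = \left(3 + 5\right) p = 8 p$)
$g{\left(3 \right)} \left(-7\right) \left(3 - M{\left(-1,5 \right)}\right) = 8 \cdot 3 \left(-7\right) \left(3 - \frac{3}{2}\right) = 24 \left(-7\right) \left(3 - \frac{3}{2}\right) = \left(-168\right) \frac{3}{2} = -252$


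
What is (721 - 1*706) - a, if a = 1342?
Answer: -1327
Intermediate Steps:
(721 - 1*706) - a = (721 - 1*706) - 1*1342 = (721 - 706) - 1342 = 15 - 1342 = -1327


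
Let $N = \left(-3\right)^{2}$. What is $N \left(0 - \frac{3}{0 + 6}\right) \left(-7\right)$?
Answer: $\frac{63}{2} \approx 31.5$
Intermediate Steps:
$N = 9$
$N \left(0 - \frac{3}{0 + 6}\right) \left(-7\right) = 9 \left(0 - \frac{3}{0 + 6}\right) \left(-7\right) = 9 \left(0 - \frac{3}{6}\right) \left(-7\right) = 9 \left(0 - \frac{1}{2}\right) \left(-7\right) = 9 \left(- \frac{1}{2}\right) \left(-7\right) = \left(- \frac{9}{2}\right) \left(-7\right) = \frac{63}{2}$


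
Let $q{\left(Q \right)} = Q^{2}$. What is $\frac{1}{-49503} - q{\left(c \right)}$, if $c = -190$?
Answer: $- \frac{1787058301}{49503} \approx -36100.0$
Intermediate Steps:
$\frac{1}{-49503} - q{\left(c \right)} = \frac{1}{-49503} - \left(-190\right)^{2} = - \frac{1}{49503} - 36100 = - \frac{1787058301}{49503}$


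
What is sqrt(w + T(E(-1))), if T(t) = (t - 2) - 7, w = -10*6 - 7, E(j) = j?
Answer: I*sqrt(77) ≈ 8.775*I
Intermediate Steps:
w = -67 (w = -60 - 7 = -67)
T(t) = -9 + t (T(t) = (-2 + t) - 7 = -9 + t)
sqrt(w + T(E(-1))) = sqrt(-67 + (-9 - 1)) = sqrt(-67 - 10) = sqrt(-77) = I*sqrt(77)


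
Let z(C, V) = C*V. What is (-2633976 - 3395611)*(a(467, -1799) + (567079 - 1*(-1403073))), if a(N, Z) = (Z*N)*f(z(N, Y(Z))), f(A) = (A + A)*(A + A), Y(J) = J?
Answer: 14301832552776267300436452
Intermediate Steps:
f(A) = 4*A² (f(A) = (2*A)*(2*A) = 4*A²)
a(N, Z) = 4*N³*Z³ (a(N, Z) = (Z*N)*(4*(N*Z)²) = (N*Z)*(4*(N²*Z²)) = (N*Z)*(4*N²*Z²) = 4*N³*Z³)
(-2633976 - 3395611)*(a(467, -1799) + (567079 - 1*(-1403073))) = (-2633976 - 3395611)*(4*467³*(-1799)³ + (567079 - 1*(-1403073))) = -6029587*(4*101847563*(-5822285399) + (567079 + 1403073)) = -6029587*(-2371942315914530548 + 1970152) = -6029587*(-2371942315912560396) = 14301832552776267300436452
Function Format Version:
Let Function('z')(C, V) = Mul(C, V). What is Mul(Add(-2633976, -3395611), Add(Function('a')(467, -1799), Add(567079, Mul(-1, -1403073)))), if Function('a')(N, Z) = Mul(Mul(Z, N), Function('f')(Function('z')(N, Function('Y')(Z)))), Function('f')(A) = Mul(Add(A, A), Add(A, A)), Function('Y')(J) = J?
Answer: 14301832552776267300436452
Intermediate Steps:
Function('f')(A) = Mul(4, Pow(A, 2)) (Function('f')(A) = Mul(Mul(2, A), Mul(2, A)) = Mul(4, Pow(A, 2)))
Function('a')(N, Z) = Mul(4, Pow(N, 3), Pow(Z, 3)) (Function('a')(N, Z) = Mul(Mul(Z, N), Mul(4, Pow(Mul(N, Z), 2))) = Mul(Mul(N, Z), Mul(4, Mul(Pow(N, 2), Pow(Z, 2)))) = Mul(Mul(N, Z), Mul(4, Pow(N, 2), Pow(Z, 2))) = Mul(4, Pow(N, 3), Pow(Z, 3)))
Mul(Add(-2633976, -3395611), Add(Function('a')(467, -1799), Add(567079, Mul(-1, -1403073)))) = Mul(Add(-2633976, -3395611), Add(Mul(4, Pow(467, 3), Pow(-1799, 3)), Add(567079, Mul(-1, -1403073)))) = Mul(-6029587, Add(Mul(4, 101847563, -5822285399), Add(567079, 1403073))) = Mul(-6029587, Add(-2371942315914530548, 1970152)) = Mul(-6029587, -2371942315912560396) = 14301832552776267300436452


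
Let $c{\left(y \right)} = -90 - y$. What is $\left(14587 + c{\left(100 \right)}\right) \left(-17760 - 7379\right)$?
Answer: $-361926183$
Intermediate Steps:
$\left(14587 + c{\left(100 \right)}\right) \left(-17760 - 7379\right) = \left(14587 - 190\right) \left(-17760 - 7379\right) = \left(14587 - 190\right) \left(-25139\right) = 14397 \left(-25139\right) = -361926183$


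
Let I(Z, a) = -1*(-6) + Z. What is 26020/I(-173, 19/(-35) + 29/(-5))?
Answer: -26020/167 ≈ -155.81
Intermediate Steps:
I(Z, a) = 6 + Z
26020/I(-173, 19/(-35) + 29/(-5)) = 26020/(6 - 173) = 26020/(-167) = 26020*(-1/167) = -26020/167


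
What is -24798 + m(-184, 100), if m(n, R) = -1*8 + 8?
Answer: -24798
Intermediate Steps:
m(n, R) = 0 (m(n, R) = -8 + 8 = 0)
-24798 + m(-184, 100) = -24798 + 0 = -24798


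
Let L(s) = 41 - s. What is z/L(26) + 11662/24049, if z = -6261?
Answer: -50131953/120245 ≈ -416.92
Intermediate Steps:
L(s) = 41 - s
z/L(26) + 11662/24049 = -6261/(41 - 1*26) + 11662/24049 = -6261/(41 - 26) + 11662*(1/24049) = -6261/15 + 11662/24049 = -6261*1/15 + 11662/24049 = -2087/5 + 11662/24049 = -50131953/120245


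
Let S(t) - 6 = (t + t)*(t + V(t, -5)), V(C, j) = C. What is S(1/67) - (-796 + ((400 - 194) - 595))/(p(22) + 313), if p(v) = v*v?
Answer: 26789051/3577733 ≈ 7.4877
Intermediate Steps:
p(v) = v**2
S(t) = 6 + 4*t**2 (S(t) = 6 + (t + t)*(t + t) = 6 + (2*t)*(2*t) = 6 + 4*t**2)
S(1/67) - (-796 + ((400 - 194) - 595))/(p(22) + 313) = (6 + 4*(1/67)**2) - (-796 + ((400 - 194) - 595))/(22**2 + 313) = (6 + 4*(1/67)**2) - (-796 + (206 - 595))/(484 + 313) = (6 + 4*(1/4489)) - (-796 - 389)/797 = (6 + 4/4489) - (-1185)/797 = 26938/4489 - 1*(-1185/797) = 26938/4489 + 1185/797 = 26789051/3577733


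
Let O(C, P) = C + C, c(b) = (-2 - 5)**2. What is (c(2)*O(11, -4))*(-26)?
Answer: -28028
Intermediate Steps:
c(b) = 49 (c(b) = (-7)**2 = 49)
O(C, P) = 2*C
(c(2)*O(11, -4))*(-26) = (49*(2*11))*(-26) = (49*22)*(-26) = 1078*(-26) = -28028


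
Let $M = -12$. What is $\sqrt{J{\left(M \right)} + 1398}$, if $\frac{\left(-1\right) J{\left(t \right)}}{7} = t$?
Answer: $\sqrt{1482} \approx 38.497$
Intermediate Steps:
$J{\left(t \right)} = - 7 t$
$\sqrt{J{\left(M \right)} + 1398} = \sqrt{\left(-7\right) \left(-12\right) + 1398} = \sqrt{84 + 1398} = \sqrt{1482}$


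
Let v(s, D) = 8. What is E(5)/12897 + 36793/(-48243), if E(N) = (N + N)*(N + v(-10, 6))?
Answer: -156082577/207396657 ≈ -0.75258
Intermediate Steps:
E(N) = 2*N*(8 + N) (E(N) = (N + N)*(N + 8) = (2*N)*(8 + N) = 2*N*(8 + N))
E(5)/12897 + 36793/(-48243) = (2*5*(8 + 5))/12897 + 36793/(-48243) = (2*5*13)*(1/12897) + 36793*(-1/48243) = 130*(1/12897) - 36793/48243 = 130/12897 - 36793/48243 = -156082577/207396657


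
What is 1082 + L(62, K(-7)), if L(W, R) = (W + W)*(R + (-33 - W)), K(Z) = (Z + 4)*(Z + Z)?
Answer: -5490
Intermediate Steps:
K(Z) = 2*Z*(4 + Z) (K(Z) = (4 + Z)*(2*Z) = 2*Z*(4 + Z))
L(W, R) = 2*W*(-33 + R - W) (L(W, R) = (2*W)*(-33 + R - W) = 2*W*(-33 + R - W))
1082 + L(62, K(-7)) = 1082 + 2*62*(-33 + 2*(-7)*(4 - 7) - 1*62) = 1082 + 2*62*(-33 + 2*(-7)*(-3) - 62) = 1082 + 2*62*(-33 + 42 - 62) = 1082 + 2*62*(-53) = 1082 - 6572 = -5490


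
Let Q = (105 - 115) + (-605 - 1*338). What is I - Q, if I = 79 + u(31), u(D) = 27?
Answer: 1059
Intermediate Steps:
I = 106 (I = 79 + 27 = 106)
Q = -953 (Q = -10 + (-605 - 338) = -10 - 943 = -953)
I - Q = 106 - 1*(-953) = 106 + 953 = 1059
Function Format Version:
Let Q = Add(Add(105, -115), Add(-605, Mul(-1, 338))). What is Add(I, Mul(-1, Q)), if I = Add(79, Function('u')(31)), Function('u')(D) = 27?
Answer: 1059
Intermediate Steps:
I = 106 (I = Add(79, 27) = 106)
Q = -953 (Q = Add(-10, Add(-605, -338)) = Add(-10, -943) = -953)
Add(I, Mul(-1, Q)) = Add(106, Mul(-1, -953)) = Add(106, 953) = 1059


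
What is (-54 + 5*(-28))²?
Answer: 37636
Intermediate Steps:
(-54 + 5*(-28))² = (-54 - 140)² = (-194)² = 37636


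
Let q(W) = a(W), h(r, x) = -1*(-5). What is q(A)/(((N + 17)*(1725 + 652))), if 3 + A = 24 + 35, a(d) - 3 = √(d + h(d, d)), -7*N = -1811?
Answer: 21/4587610 + 7*√61/4587610 ≈ 1.6495e-5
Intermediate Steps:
N = 1811/7 (N = -⅐*(-1811) = 1811/7 ≈ 258.71)
h(r, x) = 5
a(d) = 3 + √(5 + d) (a(d) = 3 + √(d + 5) = 3 + √(5 + d))
A = 56 (A = -3 + (24 + 35) = -3 + 59 = 56)
q(W) = 3 + √(5 + W)
q(A)/(((N + 17)*(1725 + 652))) = (3 + √(5 + 56))/(((1811/7 + 17)*(1725 + 652))) = (3 + √61)/(((1930/7)*2377)) = (3 + √61)/(4587610/7) = (3 + √61)*(7/4587610) = 21/4587610 + 7*√61/4587610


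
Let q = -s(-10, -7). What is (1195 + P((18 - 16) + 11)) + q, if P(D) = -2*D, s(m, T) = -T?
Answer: 1162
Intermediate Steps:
q = -7 (q = -(-1*(-7)) = -7 ≈ -7.0000)
(1195 + P((18 - 16) + 11)) + q = (1195 - 2*((18 - 16) + 11)) - 7 = (1195 - 2*(2 + 11)) - 7 = (1195 - 2*13) - 7 = (1195 - 26) - 7 = 1169 - 7 = 1162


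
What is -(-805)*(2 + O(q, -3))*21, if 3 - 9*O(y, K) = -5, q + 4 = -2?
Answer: 146510/3 ≈ 48837.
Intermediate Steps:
q = -6 (q = -4 - 2 = -6)
O(y, K) = 8/9 (O(y, K) = ⅓ - ⅑*(-5) = ⅓ + 5/9 = 8/9)
-(-805)*(2 + O(q, -3))*21 = -(-805)*(2 + 8/9)*21 = -(-805)*26/9*21 = -115*(-182/9)*21 = (20930/9)*21 = 146510/3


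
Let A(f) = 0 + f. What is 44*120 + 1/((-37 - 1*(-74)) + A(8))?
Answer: 237601/45 ≈ 5280.0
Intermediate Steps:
A(f) = f
44*120 + 1/((-37 - 1*(-74)) + A(8)) = 44*120 + 1/((-37 - 1*(-74)) + 8) = 5280 + 1/((-37 + 74) + 8) = 5280 + 1/(37 + 8) = 5280 + 1/45 = 237601/45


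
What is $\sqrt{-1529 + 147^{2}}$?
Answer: $4 \sqrt{1255} \approx 141.7$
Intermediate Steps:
$\sqrt{-1529 + 147^{2}} = \sqrt{-1529 + 21609} = \sqrt{20080} = 4 \sqrt{1255}$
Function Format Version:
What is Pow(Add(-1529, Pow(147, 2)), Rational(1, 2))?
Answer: Mul(4, Pow(1255, Rational(1, 2))) ≈ 141.70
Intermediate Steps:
Pow(Add(-1529, Pow(147, 2)), Rational(1, 2)) = Pow(Add(-1529, 21609), Rational(1, 2)) = Pow(20080, Rational(1, 2)) = Mul(4, Pow(1255, Rational(1, 2)))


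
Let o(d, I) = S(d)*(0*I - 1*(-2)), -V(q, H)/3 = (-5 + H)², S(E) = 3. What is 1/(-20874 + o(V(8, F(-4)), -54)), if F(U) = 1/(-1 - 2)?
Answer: -1/20868 ≈ -4.7920e-5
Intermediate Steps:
F(U) = -⅓ (F(U) = 1/(-3) = -⅓)
V(q, H) = -3*(-5 + H)²
o(d, I) = 6 (o(d, I) = 3*(0*I - 1*(-2)) = 3*(0 + 2) = 3*2 = 6)
1/(-20874 + o(V(8, F(-4)), -54)) = 1/(-20874 + 6) = 1/(-20868) = -1/20868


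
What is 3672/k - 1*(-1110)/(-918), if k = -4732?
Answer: -359309/180999 ≈ -1.9851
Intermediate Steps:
3672/k - 1*(-1110)/(-918) = 3672/(-4732) - 1*(-1110)/(-918) = 3672*(-1/4732) + 1110*(-1/918) = -918/1183 - 185/153 = -359309/180999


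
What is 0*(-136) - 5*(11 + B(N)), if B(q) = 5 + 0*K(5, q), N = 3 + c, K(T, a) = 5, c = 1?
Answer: -80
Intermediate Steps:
N = 4 (N = 3 + 1 = 4)
B(q) = 5 (B(q) = 5 + 0*5 = 5 + 0 = 5)
0*(-136) - 5*(11 + B(N)) = 0*(-136) - 5*(11 + 5) = 0 - 5*16 = 0 - 1*80 = 0 - 80 = -80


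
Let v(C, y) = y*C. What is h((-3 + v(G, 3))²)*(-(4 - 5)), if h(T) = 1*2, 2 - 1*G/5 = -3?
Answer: 2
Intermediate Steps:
G = 25 (G = 10 - 5*(-3) = 10 + 15 = 25)
v(C, y) = C*y
h(T) = 2
h((-3 + v(G, 3))²)*(-(4 - 5)) = 2*(-(4 - 5)) = 2*(-1*(-1)) = 2*1 = 2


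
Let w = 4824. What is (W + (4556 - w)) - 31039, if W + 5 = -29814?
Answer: -61126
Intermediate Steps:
W = -29819 (W = -5 - 29814 = -29819)
(W + (4556 - w)) - 31039 = (-29819 + (4556 - 1*4824)) - 31039 = (-29819 + (4556 - 4824)) - 31039 = (-29819 - 268) - 31039 = -30087 - 31039 = -61126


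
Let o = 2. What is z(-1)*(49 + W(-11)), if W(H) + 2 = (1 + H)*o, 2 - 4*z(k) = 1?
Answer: 27/4 ≈ 6.7500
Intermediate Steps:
z(k) = ¼ (z(k) = ½ - ¼*1 = ½ - ¼ = ¼)
W(H) = 2*H (W(H) = -2 + (1 + H)*2 = -2 + (2 + 2*H) = 2*H)
z(-1)*(49 + W(-11)) = (49 + 2*(-11))/4 = (49 - 22)/4 = (¼)*27 = 27/4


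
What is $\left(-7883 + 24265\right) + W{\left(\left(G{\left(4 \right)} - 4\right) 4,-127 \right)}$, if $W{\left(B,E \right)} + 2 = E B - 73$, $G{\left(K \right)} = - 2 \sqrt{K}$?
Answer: $20371$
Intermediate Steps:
$W{\left(B,E \right)} = -75 + B E$ ($W{\left(B,E \right)} = -2 + \left(E B - 73\right) = -2 + \left(B E - 73\right) = -2 + \left(-73 + B E\right) = -75 + B E$)
$\left(-7883 + 24265\right) + W{\left(\left(G{\left(4 \right)} - 4\right) 4,-127 \right)} = \left(-7883 + 24265\right) - \left(75 - \left(- 2 \sqrt{4} - 4\right) 4 \left(-127\right)\right) = 16382 - \left(75 - \left(\left(-2\right) 2 - 4\right) 4 \left(-127\right)\right) = 16382 - \left(75 - \left(-4 - 4\right) 4 \left(-127\right)\right) = 16382 - \left(75 - \left(-8\right) 4 \left(-127\right)\right) = 16382 - -3989 = 16382 + \left(-75 + 4064\right) = 16382 + 3989 = 20371$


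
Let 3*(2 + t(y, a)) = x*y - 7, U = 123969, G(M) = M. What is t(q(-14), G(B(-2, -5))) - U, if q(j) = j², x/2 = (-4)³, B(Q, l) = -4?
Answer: -132336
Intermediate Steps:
x = -128 (x = 2*(-4)³ = 2*(-64) = -128)
t(y, a) = -13/3 - 128*y/3 (t(y, a) = -2 + (-128*y - 7)/3 = -2 + (-7 - 128*y)/3 = -2 + (-7/3 - 128*y/3) = -13/3 - 128*y/3)
t(q(-14), G(B(-2, -5))) - U = (-13/3 - 128/3*(-14)²) - 1*123969 = (-13/3 - 128/3*196) - 123969 = (-13/3 - 25088/3) - 123969 = -8367 - 123969 = -132336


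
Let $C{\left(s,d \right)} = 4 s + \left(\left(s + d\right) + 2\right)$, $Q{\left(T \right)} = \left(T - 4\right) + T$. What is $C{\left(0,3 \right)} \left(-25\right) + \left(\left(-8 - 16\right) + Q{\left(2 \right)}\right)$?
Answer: $-149$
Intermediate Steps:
$Q{\left(T \right)} = -4 + 2 T$ ($Q{\left(T \right)} = \left(-4 + T\right) + T = -4 + 2 T$)
$C{\left(s,d \right)} = 2 + d + 5 s$ ($C{\left(s,d \right)} = 4 s + \left(\left(d + s\right) + 2\right) = 4 s + \left(2 + d + s\right) = 2 + d + 5 s$)
$C{\left(0,3 \right)} \left(-25\right) + \left(\left(-8 - 16\right) + Q{\left(2 \right)}\right) = \left(2 + 3 + 5 \cdot 0\right) \left(-25\right) + \left(\left(-8 - 16\right) + \left(-4 + 2 \cdot 2\right)\right) = \left(2 + 3 + 0\right) \left(-25\right) + \left(-24 + \left(-4 + 4\right)\right) = 5 \left(-25\right) + \left(-24 + 0\right) = -125 - 24 = -149$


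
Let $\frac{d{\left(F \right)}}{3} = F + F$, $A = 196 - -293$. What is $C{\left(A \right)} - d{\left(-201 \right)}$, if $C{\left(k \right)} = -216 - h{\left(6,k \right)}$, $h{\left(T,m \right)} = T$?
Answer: $984$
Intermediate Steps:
$A = 489$ ($A = 196 + 293 = 489$)
$d{\left(F \right)} = 6 F$ ($d{\left(F \right)} = 3 \left(F + F\right) = 3 \cdot 2 F = 6 F$)
$C{\left(k \right)} = -222$ ($C{\left(k \right)} = -216 - 6 = -222$)
$C{\left(A \right)} - d{\left(-201 \right)} = -222 - 6 \left(-201\right) = -222 - -1206 = -222 + 1206 = 984$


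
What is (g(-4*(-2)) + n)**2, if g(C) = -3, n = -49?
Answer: 2704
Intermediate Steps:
(g(-4*(-2)) + n)**2 = (-3 - 49)**2 = (-52)**2 = 2704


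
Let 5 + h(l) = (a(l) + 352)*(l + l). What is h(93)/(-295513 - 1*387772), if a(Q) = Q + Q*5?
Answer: -33851/136657 ≈ -0.24771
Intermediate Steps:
a(Q) = 6*Q (a(Q) = Q + 5*Q = 6*Q)
h(l) = -5 + 2*l*(352 + 6*l) (h(l) = -5 + (6*l + 352)*(l + l) = -5 + (352 + 6*l)*(2*l) = -5 + 2*l*(352 + 6*l))
h(93)/(-295513 - 1*387772) = (-5 + 12*93² + 704*93)/(-295513 - 1*387772) = (-5 + 12*8649 + 65472)/(-295513 - 387772) = (-5 + 103788 + 65472)/(-683285) = 169255*(-1/683285) = -33851/136657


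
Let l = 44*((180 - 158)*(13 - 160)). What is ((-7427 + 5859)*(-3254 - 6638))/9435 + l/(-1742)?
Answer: 14181062756/8217885 ≈ 1725.6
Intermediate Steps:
l = -142296 (l = 44*(22*(-147)) = 44*(-3234) = -142296)
((-7427 + 5859)*(-3254 - 6638))/9435 + l/(-1742) = ((-7427 + 5859)*(-3254 - 6638))/9435 - 142296/(-1742) = -1568*(-9892)*(1/9435) - 142296*(-1/1742) = 15510656*(1/9435) + 71148/871 = 15510656/9435 + 71148/871 = 14181062756/8217885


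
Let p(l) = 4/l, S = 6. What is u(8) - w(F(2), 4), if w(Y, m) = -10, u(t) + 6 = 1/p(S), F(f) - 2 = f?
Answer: 11/2 ≈ 5.5000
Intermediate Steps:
F(f) = 2 + f
u(t) = -9/2 (u(t) = -6 + 1/(4/6) = -6 + 1/(4*(1/6)) = -6 + 1/(2/3) = -6 + 3/2 = -9/2)
u(8) - w(F(2), 4) = -9/2 - 1*(-10) = -9/2 + 10 = 11/2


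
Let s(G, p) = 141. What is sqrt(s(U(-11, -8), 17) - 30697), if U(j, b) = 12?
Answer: 2*I*sqrt(7639) ≈ 174.8*I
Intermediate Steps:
sqrt(s(U(-11, -8), 17) - 30697) = sqrt(141 - 30697) = sqrt(-30556) = 2*I*sqrt(7639)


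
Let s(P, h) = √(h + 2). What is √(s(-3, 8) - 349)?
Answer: √(-349 + √10) ≈ 18.597*I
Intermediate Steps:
s(P, h) = √(2 + h)
√(s(-3, 8) - 349) = √(√(2 + 8) - 349) = √(√10 - 349) = √(-349 + √10)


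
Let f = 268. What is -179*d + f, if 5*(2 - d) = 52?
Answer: 8858/5 ≈ 1771.6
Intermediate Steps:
d = -42/5 (d = 2 - 1/5*52 = 2 - 52/5 = -42/5 ≈ -8.4000)
-179*d + f = -179*(-42/5) + 268 = 7518/5 + 268 = 8858/5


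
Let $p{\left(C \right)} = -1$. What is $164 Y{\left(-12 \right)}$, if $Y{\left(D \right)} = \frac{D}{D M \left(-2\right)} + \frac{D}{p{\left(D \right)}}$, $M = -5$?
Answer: $\frac{9922}{5} \approx 1984.4$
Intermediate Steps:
$Y{\left(D \right)} = \frac{1}{10} - D$ ($Y{\left(D \right)} = \frac{D}{D \left(-5\right) \left(-2\right)} + \frac{D}{-1} = \frac{D}{- 5 D \left(-2\right)} + D \left(-1\right) = \frac{D}{10 D} - D = D \frac{1}{10 D} - D = \frac{1}{10} - D$)
$164 Y{\left(-12 \right)} = 164 \left(\frac{1}{10} - -12\right) = 164 \left(\frac{1}{10} + 12\right) = 164 \cdot \frac{121}{10} = \frac{9922}{5}$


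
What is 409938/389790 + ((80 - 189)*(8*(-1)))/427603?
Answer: 29271769249/27779228895 ≈ 1.0537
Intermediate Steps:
409938/389790 + ((80 - 189)*(8*(-1)))/427603 = 409938*(1/389790) - 109*(-8)*(1/427603) = 68323/64965 + 872*(1/427603) = 68323/64965 + 872/427603 = 29271769249/27779228895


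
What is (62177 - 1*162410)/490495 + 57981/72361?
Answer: 21186430482/35492708695 ≈ 0.59692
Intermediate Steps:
(62177 - 1*162410)/490495 + 57981/72361 = (62177 - 162410)*(1/490495) + 57981*(1/72361) = -100233*1/490495 + 57981/72361 = -100233/490495 + 57981/72361 = 21186430482/35492708695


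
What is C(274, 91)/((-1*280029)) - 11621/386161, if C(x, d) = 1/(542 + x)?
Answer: -2655441465505/88239203393904 ≈ -0.030094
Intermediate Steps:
C(274, 91)/((-1*280029)) - 11621/386161 = 1/((542 + 274)*((-1*280029))) - 11621/386161 = 1/(816*(-280029)) - 11621*1/386161 = (1/816)*(-1/280029) - 11621/386161 = -1/228503664 - 11621/386161 = -2655441465505/88239203393904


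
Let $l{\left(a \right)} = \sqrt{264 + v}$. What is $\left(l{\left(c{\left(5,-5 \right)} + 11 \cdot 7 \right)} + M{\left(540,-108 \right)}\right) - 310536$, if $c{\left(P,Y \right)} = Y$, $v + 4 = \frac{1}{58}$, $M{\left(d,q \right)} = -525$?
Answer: $-311061 + \frac{\sqrt{874698}}{58} \approx -3.1105 \cdot 10^{5}$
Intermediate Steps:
$v = - \frac{231}{58}$ ($v = -4 + \frac{1}{58} = - \frac{231}{58} \approx -3.9828$)
$l{\left(a \right)} = \frac{\sqrt{874698}}{58}$ ($l{\left(a \right)} = \sqrt{264 - \frac{231}{58}} = \sqrt{\frac{15081}{58}} = \frac{\sqrt{874698}}{58}$)
$\left(l{\left(c{\left(5,-5 \right)} + 11 \cdot 7 \right)} + M{\left(540,-108 \right)}\right) - 310536 = \left(\frac{\sqrt{874698}}{58} - 525\right) - 310536 = \left(-525 + \frac{\sqrt{874698}}{58}\right) - 310536 = -311061 + \frac{\sqrt{874698}}{58}$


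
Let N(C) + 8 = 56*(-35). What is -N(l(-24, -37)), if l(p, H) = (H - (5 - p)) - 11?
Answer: 1968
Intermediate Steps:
l(p, H) = -16 + H + p (l(p, H) = (H + (-5 + p)) - 11 = (-5 + H + p) - 11 = -16 + H + p)
N(C) = -1968 (N(C) = -8 + 56*(-35) = -8 - 1960 = -1968)
-N(l(-24, -37)) = -1*(-1968) = 1968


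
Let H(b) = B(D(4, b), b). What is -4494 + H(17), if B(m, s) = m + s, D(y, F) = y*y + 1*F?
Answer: -4444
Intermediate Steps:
D(y, F) = F + y² (D(y, F) = y² + F = F + y²)
H(b) = 16 + 2*b (H(b) = (b + 4²) + b = (b + 16) + b = (16 + b) + b = 16 + 2*b)
-4494 + H(17) = -4494 + (16 + 2*17) = -4494 + (16 + 34) = -4494 + 50 = -4444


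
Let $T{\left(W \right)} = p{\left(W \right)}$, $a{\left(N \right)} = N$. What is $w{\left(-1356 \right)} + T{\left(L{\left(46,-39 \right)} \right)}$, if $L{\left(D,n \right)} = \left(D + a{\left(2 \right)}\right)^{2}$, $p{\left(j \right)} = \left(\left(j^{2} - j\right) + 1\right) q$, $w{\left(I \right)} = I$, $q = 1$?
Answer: $5304757$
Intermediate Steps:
$p{\left(j \right)} = 1 + j^{2} - j$ ($p{\left(j \right)} = \left(\left(j^{2} - j\right) + 1\right) 1 = \left(1 + j^{2} - j\right) 1 = 1 + j^{2} - j$)
$L{\left(D,n \right)} = \left(2 + D\right)^{2}$ ($L{\left(D,n \right)} = \left(D + 2\right)^{2} = \left(2 + D\right)^{2}$)
$T{\left(W \right)} = 1 + W^{2} - W$
$w{\left(-1356 \right)} + T{\left(L{\left(46,-39 \right)} \right)} = -1356 + \left(1 + \left(\left(2 + 46\right)^{2}\right)^{2} - \left(2 + 46\right)^{2}\right) = -1356 + \left(1 + \left(48^{2}\right)^{2} - 48^{2}\right) = -1356 + \left(1 + 2304^{2} - 2304\right) = -1356 + \left(1 + 5308416 - 2304\right) = -1356 + 5306113 = 5304757$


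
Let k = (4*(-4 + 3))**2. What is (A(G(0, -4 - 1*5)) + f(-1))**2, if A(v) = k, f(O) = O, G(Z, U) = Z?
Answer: 225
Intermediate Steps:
k = 16 (k = (4*(-1))**2 = (-4)**2 = 16)
A(v) = 16
(A(G(0, -4 - 1*5)) + f(-1))**2 = (16 - 1)**2 = 15**2 = 225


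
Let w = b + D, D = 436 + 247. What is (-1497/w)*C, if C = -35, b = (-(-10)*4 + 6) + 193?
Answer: 52395/922 ≈ 56.828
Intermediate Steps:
D = 683
b = 239 (b = (-10*(-4) + 6) + 193 = (40 + 6) + 193 = 46 + 193 = 239)
w = 922 (w = 239 + 683 = 922)
(-1497/w)*C = -1497/922*(-35) = 52395/922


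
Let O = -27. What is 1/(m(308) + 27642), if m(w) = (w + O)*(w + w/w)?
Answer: 1/114471 ≈ 8.7358e-6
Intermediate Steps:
m(w) = (1 + w)*(-27 + w) (m(w) = (w - 27)*(w + w/w) = (-27 + w)*(w + 1) = (-27 + w)*(1 + w) = (1 + w)*(-27 + w))
1/(m(308) + 27642) = 1/((-27 + 308**2 - 26*308) + 27642) = 1/((-27 + 94864 - 8008) + 27642) = 1/(86829 + 27642) = 1/114471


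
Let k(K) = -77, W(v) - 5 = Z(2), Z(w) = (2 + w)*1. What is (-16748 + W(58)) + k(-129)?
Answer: -16816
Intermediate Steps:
Z(w) = 2 + w
W(v) = 9 (W(v) = 5 + (2 + 2) = 5 + 4 = 9)
(-16748 + W(58)) + k(-129) = (-16748 + 9) - 77 = -16739 - 77 = -16816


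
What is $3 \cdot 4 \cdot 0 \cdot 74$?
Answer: $0$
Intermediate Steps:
$3 \cdot 4 \cdot 0 \cdot 74 = 12 \cdot 0 \cdot 74 = 0 \cdot 74 = 0$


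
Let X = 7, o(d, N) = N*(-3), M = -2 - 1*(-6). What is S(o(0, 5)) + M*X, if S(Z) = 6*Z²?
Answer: 1378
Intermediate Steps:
M = 4 (M = -2 + 6 = 4)
o(d, N) = -3*N
S(o(0, 5)) + M*X = 6*(-3*5)² + 4*7 = 6*(-15)² + 28 = 6*225 + 28 = 1350 + 28 = 1378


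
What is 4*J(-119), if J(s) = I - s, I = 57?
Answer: 704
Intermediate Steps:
J(s) = 57 - s
4*J(-119) = 4*(57 - 1*(-119)) = 4*(57 + 119) = 4*176 = 704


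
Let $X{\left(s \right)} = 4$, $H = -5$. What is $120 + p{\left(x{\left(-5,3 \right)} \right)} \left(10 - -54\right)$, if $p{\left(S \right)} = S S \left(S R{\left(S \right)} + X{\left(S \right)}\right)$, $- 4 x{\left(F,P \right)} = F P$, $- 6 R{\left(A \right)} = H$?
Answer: $\frac{13065}{2} \approx 6532.5$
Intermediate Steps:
$R{\left(A \right)} = \frac{5}{6}$ ($R{\left(A \right)} = \left(- \frac{1}{6}\right) \left(-5\right) = \frac{5}{6}$)
$x{\left(F,P \right)} = - \frac{F P}{4}$
$p{\left(S \right)} = S^{2} \left(4 + \frac{5 S}{6}\right)$ ($p{\left(S \right)} = S S \left(S \frac{5}{6} + 4\right) = S^{2} \left(\frac{5 S}{6} + 4\right) = S^{2} \left(4 + \frac{5 S}{6}\right)$)
$120 + p{\left(x{\left(-5,3 \right)} \right)} \left(10 - -54\right) = 120 + \frac{\left(\left(- \frac{1}{4}\right) \left(-5\right) 3\right)^{2} \left(24 + 5 \left(\left(- \frac{1}{4}\right) \left(-5\right) 3\right)\right)}{6} \left(10 - -54\right) = 120 + \frac{\left(\frac{15}{4}\right)^{2} \left(24 + 5 \cdot \frac{15}{4}\right)}{6} \left(10 + 54\right) = 120 + \frac{1}{6} \cdot \frac{225}{16} \left(24 + \frac{75}{4}\right) 64 = 120 + \frac{1}{6} \cdot \frac{225}{16} \cdot \frac{171}{4} \cdot 64 = 120 + \frac{12825}{128} \cdot 64 = 120 + \frac{12825}{2} = \frac{13065}{2}$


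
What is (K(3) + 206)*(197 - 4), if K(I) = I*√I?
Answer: 39758 + 579*√3 ≈ 40761.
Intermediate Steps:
K(I) = I^(3/2)
(K(3) + 206)*(197 - 4) = (3^(3/2) + 206)*(197 - 4) = (3*√3 + 206)*193 = (206 + 3*√3)*193 = 39758 + 579*√3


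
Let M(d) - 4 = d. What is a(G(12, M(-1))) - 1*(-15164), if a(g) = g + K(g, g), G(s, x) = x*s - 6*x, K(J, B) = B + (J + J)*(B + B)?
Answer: 16496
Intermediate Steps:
K(J, B) = B + 4*B*J (K(J, B) = B + (2*J)*(2*B) = B + 4*B*J)
M(d) = 4 + d
G(s, x) = -6*x + s*x (G(s, x) = s*x - 6*x = -6*x + s*x)
a(g) = g + g*(1 + 4*g)
a(G(12, M(-1))) - 1*(-15164) = 2*((4 - 1)*(-6 + 12))*(1 + 2*((4 - 1)*(-6 + 12))) - 1*(-15164) = 2*(3*6)*(1 + 2*(3*6)) + 15164 = 2*18*(1 + 2*18) + 15164 = 2*18*(1 + 36) + 15164 = 2*18*37 + 15164 = 1332 + 15164 = 16496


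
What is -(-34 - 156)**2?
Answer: -36100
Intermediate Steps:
-(-34 - 156)**2 = -1*(-190)**2 = -1*36100 = -36100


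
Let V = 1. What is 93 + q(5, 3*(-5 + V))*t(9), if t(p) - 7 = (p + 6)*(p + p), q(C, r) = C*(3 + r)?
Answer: -12372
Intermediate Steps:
t(p) = 7 + 2*p*(6 + p) (t(p) = 7 + (p + 6)*(p + p) = 7 + (6 + p)*(2*p) = 7 + 2*p*(6 + p))
93 + q(5, 3*(-5 + V))*t(9) = 93 + (5*(3 + 3*(-5 + 1)))*(7 + 2*9² + 12*9) = 93 + (5*(3 + 3*(-4)))*(7 + 2*81 + 108) = 93 + (5*(3 - 12))*(7 + 162 + 108) = 93 + (5*(-9))*277 = 93 - 45*277 = 93 - 12465 = -12372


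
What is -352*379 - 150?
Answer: -133558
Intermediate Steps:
-352*379 - 150 = -133408 - 150 = -133558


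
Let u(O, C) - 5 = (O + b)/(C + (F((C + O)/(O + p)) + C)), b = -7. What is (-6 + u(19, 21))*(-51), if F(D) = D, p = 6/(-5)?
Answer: 73185/1969 ≈ 37.169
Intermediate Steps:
p = -6/5 (p = 6*(-⅕) = -6/5 ≈ -1.2000)
u(O, C) = 5 + (-7 + O)/(2*C + (C + O)/(-6/5 + O)) (u(O, C) = 5 + (O - 7)/(C + ((C + O)/(O - 6/5) + C)) = 5 + (-7 + O)/(C + ((C + O)/(-6/5 + O) + C)) = 5 + (-7 + O)/(C + (C + (C + O)/(-6/5 + O))) = 5 + (-7 + O)/(2*C + (C + O)/(-6/5 + O)))
(-6 + u(19, 21))*(-51) = (-6 + (42 - 35*21 - 16*19 + 5*19² + 50*21*19)/(-7*21 + 5*19 + 10*21*19))*(-51) = (-6 + (42 - 735 - 304 + 5*361 + 19950)/(-147 + 95 + 3990))*(-51) = (-6 + (42 - 735 - 304 + 1805 + 19950)/3938)*(-51) = (-6 + (1/3938)*20758)*(-51) = (-6 + 10379/1969)*(-51) = -1435/1969*(-51) = 73185/1969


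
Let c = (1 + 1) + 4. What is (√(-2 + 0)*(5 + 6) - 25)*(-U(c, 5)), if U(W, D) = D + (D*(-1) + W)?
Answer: 150 - 66*I*√2 ≈ 150.0 - 93.338*I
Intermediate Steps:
c = 6 (c = 2 + 4 = 6)
U(W, D) = W (U(W, D) = D + (-D + W) = D + (W - D) = W)
(√(-2 + 0)*(5 + 6) - 25)*(-U(c, 5)) = (√(-2 + 0)*(5 + 6) - 25)*(-1*6) = (√(-2)*11 - 25)*(-6) = ((I*√2)*11 - 25)*(-6) = (11*I*√2 - 25)*(-6) = (-25 + 11*I*√2)*(-6) = 150 - 66*I*√2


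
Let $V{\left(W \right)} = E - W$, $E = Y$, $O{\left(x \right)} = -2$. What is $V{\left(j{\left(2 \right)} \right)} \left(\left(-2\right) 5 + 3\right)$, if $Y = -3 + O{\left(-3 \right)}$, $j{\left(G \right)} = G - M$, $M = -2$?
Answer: $63$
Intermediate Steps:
$j{\left(G \right)} = 2 + G$ ($j{\left(G \right)} = G - -2 = G + 2 = 2 + G$)
$Y = -5$ ($Y = -3 - 2 = -5$)
$E = -5$
$V{\left(W \right)} = -5 - W$
$V{\left(j{\left(2 \right)} \right)} \left(\left(-2\right) 5 + 3\right) = \left(-5 - \left(2 + 2\right)\right) \left(\left(-2\right) 5 + 3\right) = \left(-5 - 4\right) \left(-10 + 3\right) = \left(-5 - 4\right) \left(-7\right) = \left(-9\right) \left(-7\right) = 63$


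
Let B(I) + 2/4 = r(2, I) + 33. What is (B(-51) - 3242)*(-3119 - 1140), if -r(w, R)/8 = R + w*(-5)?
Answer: 23181737/2 ≈ 1.1591e+7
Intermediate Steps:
r(w, R) = -8*R + 40*w (r(w, R) = -8*(R + w*(-5)) = -8*(R - 5*w) = -8*R + 40*w)
B(I) = 225/2 - 8*I (B(I) = -½ + ((-8*I + 40*2) + 33) = -½ + ((-8*I + 80) + 33) = -½ + ((80 - 8*I) + 33) = -½ + (113 - 8*I) = 225/2 - 8*I)
(B(-51) - 3242)*(-3119 - 1140) = ((225/2 - 8*(-51)) - 3242)*(-3119 - 1140) = ((225/2 + 408) - 3242)*(-4259) = (1041/2 - 3242)*(-4259) = -5443/2*(-4259) = 23181737/2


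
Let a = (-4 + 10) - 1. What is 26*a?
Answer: 130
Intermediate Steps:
a = 5 (a = 6 - 1 = 5)
26*a = 26*5 = 130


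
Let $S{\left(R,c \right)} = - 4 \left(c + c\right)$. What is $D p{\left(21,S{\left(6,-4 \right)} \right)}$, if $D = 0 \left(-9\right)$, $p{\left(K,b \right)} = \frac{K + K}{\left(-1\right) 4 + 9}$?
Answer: $0$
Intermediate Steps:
$S{\left(R,c \right)} = - 8 c$ ($S{\left(R,c \right)} = - 4 \cdot 2 c = - 8 c$)
$p{\left(K,b \right)} = \frac{2 K}{5}$ ($p{\left(K,b \right)} = \frac{2 K}{-4 + 9} = \frac{2 K}{5}$)
$D = 0$
$D p{\left(21,S{\left(6,-4 \right)} \right)} = 0 \cdot \frac{2}{5} \cdot 21 = 0 \cdot \frac{42}{5} = 0$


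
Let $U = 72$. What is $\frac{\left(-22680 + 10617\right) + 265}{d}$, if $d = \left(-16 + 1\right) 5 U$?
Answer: $\frac{5899}{2700} \approx 2.1848$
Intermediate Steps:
$d = -5400$ ($d = \left(-16 + 1\right) 5 \cdot 72 = \left(-15\right) 5 \cdot 72 = \left(-75\right) 72 = -5400$)
$\frac{\left(-22680 + 10617\right) + 265}{d} = \frac{\left(-22680 + 10617\right) + 265}{-5400} = \left(-12063 + 265\right) \left(- \frac{1}{5400}\right) = \left(-11798\right) \left(- \frac{1}{5400}\right) = \frac{5899}{2700}$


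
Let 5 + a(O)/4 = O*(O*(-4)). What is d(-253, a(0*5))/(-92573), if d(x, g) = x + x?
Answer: 506/92573 ≈ 0.0054660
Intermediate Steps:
a(O) = -20 - 16*O² (a(O) = -20 + 4*(O*(O*(-4))) = -20 + 4*(O*(-4*O)) = -20 + 4*(-4*O²) = -20 - 16*O²)
d(x, g) = 2*x
d(-253, a(0*5))/(-92573) = (2*(-253))/(-92573) = -506*(-1/92573) = 506/92573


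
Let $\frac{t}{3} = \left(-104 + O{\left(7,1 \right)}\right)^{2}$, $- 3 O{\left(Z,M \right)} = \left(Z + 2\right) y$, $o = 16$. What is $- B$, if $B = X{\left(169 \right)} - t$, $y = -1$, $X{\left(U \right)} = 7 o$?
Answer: $30491$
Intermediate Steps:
$X{\left(U \right)} = 112$ ($X{\left(U \right)} = 7 \cdot 16 = 112$)
$O{\left(Z,M \right)} = \frac{2}{3} + \frac{Z}{3}$ ($O{\left(Z,M \right)} = - \frac{\left(Z + 2\right) \left(-1\right)}{3} = - \frac{\left(2 + Z\right) \left(-1\right)}{3} = - \frac{-2 - Z}{3} = \frac{2}{3} + \frac{Z}{3}$)
$t = 30603$ ($t = 3 \left(-104 + \left(\frac{2}{3} + \frac{1}{3} \cdot 7\right)\right)^{2} = 3 \left(-104 + \left(\frac{2}{3} + \frac{7}{3}\right)\right)^{2} = 3 \left(-104 + 3\right)^{2} = 3 \left(-101\right)^{2} = 3 \cdot 10201 = 30603$)
$B = -30491$ ($B = 112 - 30603 = -30491$)
$- B = \left(-1\right) \left(-30491\right) = 30491$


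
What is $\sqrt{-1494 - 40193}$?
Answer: $i \sqrt{41687} \approx 204.17 i$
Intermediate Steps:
$\sqrt{-1494 - 40193} = \sqrt{-41687} = i \sqrt{41687}$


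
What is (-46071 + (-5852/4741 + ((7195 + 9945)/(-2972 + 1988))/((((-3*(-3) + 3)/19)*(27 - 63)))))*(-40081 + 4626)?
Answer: 74817926268366505/45803232 ≈ 1.6335e+9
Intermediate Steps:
(-46071 + (-5852/4741 + ((7195 + 9945)/(-2972 + 1988))/((((-3*(-3) + 3)/19)*(27 - 63)))))*(-40081 + 4626) = (-46071 + (-5852*1/4741 + (17140/(-984))/((((9 + 3)*(1/19))*(-36)))))*(-35455) = (-46071 + (-532/431 + (17140*(-1/984))/(((12*(1/19))*(-36)))))*(-35455) = (-46071 + (-532/431 - 4285/(246*((12/19)*(-36)))))*(-35455) = (-46071 + (-532/431 - 4285/(246*(-432/19))))*(-35455) = (-46071 + (-532/431 - 4285/246*(-19/432)))*(-35455) = (-46071 + (-532/431 + 81415/106272))*(-35455) = (-46071 - 21446839/45803232)*(-35455) = -2110222148311/45803232*(-35455) = 74817926268366505/45803232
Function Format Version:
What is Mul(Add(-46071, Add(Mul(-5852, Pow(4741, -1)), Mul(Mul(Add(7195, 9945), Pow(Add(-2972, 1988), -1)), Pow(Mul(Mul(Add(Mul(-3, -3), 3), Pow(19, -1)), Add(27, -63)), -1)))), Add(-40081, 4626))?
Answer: Rational(74817926268366505, 45803232) ≈ 1.6335e+9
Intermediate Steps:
Mul(Add(-46071, Add(Mul(-5852, Pow(4741, -1)), Mul(Mul(Add(7195, 9945), Pow(Add(-2972, 1988), -1)), Pow(Mul(Mul(Add(Mul(-3, -3), 3), Pow(19, -1)), Add(27, -63)), -1)))), Add(-40081, 4626)) = Mul(Add(-46071, Add(Mul(-5852, Rational(1, 4741)), Mul(Mul(17140, Pow(-984, -1)), Pow(Mul(Mul(Add(9, 3), Rational(1, 19)), -36), -1)))), -35455) = Mul(Add(-46071, Add(Rational(-532, 431), Mul(Mul(17140, Rational(-1, 984)), Pow(Mul(Mul(12, Rational(1, 19)), -36), -1)))), -35455) = Mul(Add(-46071, Add(Rational(-532, 431), Mul(Rational(-4285, 246), Pow(Mul(Rational(12, 19), -36), -1)))), -35455) = Mul(Add(-46071, Add(Rational(-532, 431), Mul(Rational(-4285, 246), Pow(Rational(-432, 19), -1)))), -35455) = Mul(Add(-46071, Add(Rational(-532, 431), Mul(Rational(-4285, 246), Rational(-19, 432)))), -35455) = Mul(Add(-46071, Add(Rational(-532, 431), Rational(81415, 106272))), -35455) = Mul(Add(-46071, Rational(-21446839, 45803232)), -35455) = Mul(Rational(-2110222148311, 45803232), -35455) = Rational(74817926268366505, 45803232)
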